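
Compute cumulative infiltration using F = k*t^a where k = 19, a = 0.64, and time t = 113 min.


F = k * t^a = 19 * 113^0.64
F = 19 * 20.604885

391.4928 mm


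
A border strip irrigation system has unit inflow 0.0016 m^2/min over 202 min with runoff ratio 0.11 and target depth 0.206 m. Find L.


L = q*t/((1+r)*Z)
L = 0.0016*202/((1+0.11)*0.206)
L = 0.3232/0.22866

1.4135 m


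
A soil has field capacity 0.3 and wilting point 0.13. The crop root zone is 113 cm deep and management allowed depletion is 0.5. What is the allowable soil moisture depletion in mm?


SMD = (FC - PWP) * d * MAD * 10
SMD = (0.3 - 0.13) * 113 * 0.5 * 10
SMD = 0.1700 * 113 * 0.5 * 10

96.0500 mm


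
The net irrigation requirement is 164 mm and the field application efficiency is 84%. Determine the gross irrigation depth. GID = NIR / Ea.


Ea = 84% = 0.84
GID = NIR / Ea = 164 / 0.84 = 195.2381 mm

195.2381 mm


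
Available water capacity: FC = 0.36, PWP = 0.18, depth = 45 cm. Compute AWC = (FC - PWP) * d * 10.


AWC = (FC - PWP) * d * 10
AWC = (0.36 - 0.18) * 45 * 10
AWC = 0.1800 * 45 * 10

81.0000 mm


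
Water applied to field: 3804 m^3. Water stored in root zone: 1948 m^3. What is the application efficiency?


Ea = V_root / V_field * 100 = 1948 / 3804 * 100 = 51.2093%

51.2093 %


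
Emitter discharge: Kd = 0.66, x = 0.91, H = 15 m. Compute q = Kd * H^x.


q = Kd * H^x = 0.66 * 15^0.91 = 0.66 * 11.755553

7.7587 L/h


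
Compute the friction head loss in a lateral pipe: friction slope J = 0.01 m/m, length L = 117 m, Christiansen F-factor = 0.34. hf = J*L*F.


hf = J * L * F = 0.01 * 117 * 0.34 = 0.3978 m

0.3978 m


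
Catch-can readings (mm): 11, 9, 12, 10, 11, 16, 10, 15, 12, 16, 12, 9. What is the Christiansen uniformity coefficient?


mean = 11.916667 mm
MAD = 1.916667 mm
CU = (1 - 1.916667/11.916667)*100

83.9161 %


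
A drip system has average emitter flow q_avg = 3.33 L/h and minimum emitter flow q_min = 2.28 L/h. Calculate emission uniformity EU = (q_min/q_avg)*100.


EU = (q_min/q_avg)*100 = (2.28/3.33)*100 = 68.4685%

68.4685 %


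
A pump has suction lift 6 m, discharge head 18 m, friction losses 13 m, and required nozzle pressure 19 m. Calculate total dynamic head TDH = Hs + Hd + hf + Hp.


TDH = Hs + Hd + hf + Hp = 6 + 18 + 13 + 19 = 56

56 m


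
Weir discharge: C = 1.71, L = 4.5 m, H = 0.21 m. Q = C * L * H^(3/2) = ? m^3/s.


Q = C * L * H^(3/2) = 1.71 * 4.5 * 0.21^1.5 = 1.71 * 4.5 * 0.096234

0.7405 m^3/s


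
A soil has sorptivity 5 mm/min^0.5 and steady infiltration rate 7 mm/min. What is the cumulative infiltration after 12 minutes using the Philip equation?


F = S*sqrt(t) + A*t
F = 5*sqrt(12) + 7*12
F = 5*3.464102 + 84

101.3205 mm


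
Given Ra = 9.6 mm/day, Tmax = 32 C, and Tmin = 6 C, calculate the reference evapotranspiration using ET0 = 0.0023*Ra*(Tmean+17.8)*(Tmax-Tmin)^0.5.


Tmean = (Tmax + Tmin)/2 = (32 + 6)/2 = 19.0
ET0 = 0.0023 * 9.6 * (19.0 + 17.8) * sqrt(32 - 6)
ET0 = 0.0023 * 9.6 * 36.8 * 5.099020

4.1432 mm/day


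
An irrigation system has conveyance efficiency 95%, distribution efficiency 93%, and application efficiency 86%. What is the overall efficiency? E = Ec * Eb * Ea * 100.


Ec = 0.95, Eb = 0.93, Ea = 0.86
E = 0.95 * 0.93 * 0.86 * 100 = 75.9810%

75.9810 %


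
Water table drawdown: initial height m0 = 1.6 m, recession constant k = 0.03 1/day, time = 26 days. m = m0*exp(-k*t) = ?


m = m0 * exp(-k*t)
m = 1.6 * exp(-0.03 * 26)
m = 1.6 * exp(-0.7800)

0.7334 m


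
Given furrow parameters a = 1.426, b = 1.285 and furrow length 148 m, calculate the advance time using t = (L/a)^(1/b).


t = (L/a)^(1/b)
t = (148/1.426)^(1/1.285)
t = 103.786816^(1/1.285)

37.0666 min


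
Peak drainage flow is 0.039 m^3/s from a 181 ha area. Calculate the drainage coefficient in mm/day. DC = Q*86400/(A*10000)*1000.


DC = Q * 86400 / (A * 10000) * 1000
DC = 0.039 * 86400 / (181 * 10000) * 1000
DC = 3369600.0000 / 1810000

1.8617 mm/day


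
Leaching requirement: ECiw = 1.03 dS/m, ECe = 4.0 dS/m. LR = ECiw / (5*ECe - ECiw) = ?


LR = ECiw / (5*ECe - ECiw)
LR = 1.03 / (5*4.0 - 1.03)
LR = 1.03 / 18.9700

0.0543


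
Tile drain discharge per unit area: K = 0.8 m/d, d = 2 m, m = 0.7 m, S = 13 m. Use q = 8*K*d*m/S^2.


q = 8*K*d*m/S^2
q = 8*0.8*2*0.7/13^2
q = 8.9600 / 169

0.0530 m/d


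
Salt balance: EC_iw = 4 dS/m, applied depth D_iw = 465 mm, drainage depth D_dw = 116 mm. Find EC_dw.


EC_dw = EC_iw * D_iw / D_dw
EC_dw = 4 * 465 / 116
EC_dw = 1860 / 116

16.0345 dS/m


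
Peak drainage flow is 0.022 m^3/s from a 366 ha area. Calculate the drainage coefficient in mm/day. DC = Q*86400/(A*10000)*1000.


DC = Q * 86400 / (A * 10000) * 1000
DC = 0.022 * 86400 / (366 * 10000) * 1000
DC = 1900800.0000 / 3660000

0.5193 mm/day


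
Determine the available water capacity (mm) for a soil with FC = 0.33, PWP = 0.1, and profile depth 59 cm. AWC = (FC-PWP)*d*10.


AWC = (FC - PWP) * d * 10
AWC = (0.33 - 0.1) * 59 * 10
AWC = 0.2300 * 59 * 10

135.7000 mm


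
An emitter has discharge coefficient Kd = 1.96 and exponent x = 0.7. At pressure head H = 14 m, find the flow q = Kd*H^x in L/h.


q = Kd * H^x = 1.96 * 14^0.7 = 1.96 * 6.342926

12.4321 L/h


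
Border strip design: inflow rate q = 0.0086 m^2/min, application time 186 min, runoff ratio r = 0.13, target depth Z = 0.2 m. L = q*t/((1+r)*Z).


L = q*t/((1+r)*Z)
L = 0.0086*186/((1+0.13)*0.2)
L = 1.5996/0.226

7.0779 m


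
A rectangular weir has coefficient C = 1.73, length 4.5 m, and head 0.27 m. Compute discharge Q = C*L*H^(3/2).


Q = C * L * H^(3/2) = 1.73 * 4.5 * 0.27^1.5 = 1.73 * 4.5 * 0.140296

1.0922 m^3/s


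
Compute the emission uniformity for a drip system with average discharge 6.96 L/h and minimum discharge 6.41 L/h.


EU = (q_min/q_avg)*100 = (6.41/6.96)*100 = 92.0977%

92.0977 %


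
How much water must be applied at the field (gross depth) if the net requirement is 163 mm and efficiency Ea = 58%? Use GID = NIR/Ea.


Ea = 58% = 0.58
GID = NIR / Ea = 163 / 0.58 = 281.0345 mm

281.0345 mm


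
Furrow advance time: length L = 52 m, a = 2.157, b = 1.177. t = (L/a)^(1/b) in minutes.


t = (L/a)^(1/b)
t = (52/2.157)^(1/1.177)
t = 24.107557^(1/1.177)

14.9383 min


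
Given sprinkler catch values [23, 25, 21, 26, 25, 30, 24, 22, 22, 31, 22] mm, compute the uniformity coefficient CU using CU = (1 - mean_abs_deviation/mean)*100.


mean = 24.636364 mm
MAD = 2.512397 mm
CU = (1 - 2.512397/24.636364)*100

89.8021 %


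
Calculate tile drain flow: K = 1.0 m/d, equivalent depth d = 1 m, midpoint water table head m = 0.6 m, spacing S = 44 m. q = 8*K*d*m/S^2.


q = 8*K*d*m/S^2
q = 8*1.0*1*0.6/44^2
q = 4.8000 / 1936

0.0025 m/d


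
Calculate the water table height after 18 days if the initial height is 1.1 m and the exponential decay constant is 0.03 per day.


m = m0 * exp(-k*t)
m = 1.1 * exp(-0.03 * 18)
m = 1.1 * exp(-0.5400)

0.6410 m


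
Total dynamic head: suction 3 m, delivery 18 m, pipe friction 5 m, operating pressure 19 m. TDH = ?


TDH = Hs + Hd + hf + Hp = 3 + 18 + 5 + 19 = 45

45 m


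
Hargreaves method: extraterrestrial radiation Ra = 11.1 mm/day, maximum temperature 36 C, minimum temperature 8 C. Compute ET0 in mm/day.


Tmean = (Tmax + Tmin)/2 = (36 + 8)/2 = 22.0
ET0 = 0.0023 * 11.1 * (22.0 + 17.8) * sqrt(36 - 8)
ET0 = 0.0023 * 11.1 * 39.8 * 5.291503

5.3767 mm/day


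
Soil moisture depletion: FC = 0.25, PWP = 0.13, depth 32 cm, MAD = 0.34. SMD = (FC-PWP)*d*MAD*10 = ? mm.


SMD = (FC - PWP) * d * MAD * 10
SMD = (0.25 - 0.13) * 32 * 0.34 * 10
SMD = 0.1200 * 32 * 0.34 * 10

13.0560 mm


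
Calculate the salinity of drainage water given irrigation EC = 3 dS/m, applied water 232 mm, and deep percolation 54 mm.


EC_dw = EC_iw * D_iw / D_dw
EC_dw = 3 * 232 / 54
EC_dw = 696 / 54

12.8889 dS/m


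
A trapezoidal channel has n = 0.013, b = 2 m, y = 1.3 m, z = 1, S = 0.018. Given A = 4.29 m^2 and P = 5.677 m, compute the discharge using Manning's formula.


R = A/P = 4.29/5.677 = 0.755681
Q = (1/0.013) * 4.29 * 0.755681^(2/3) * 0.018^0.5

36.7318 m^3/s


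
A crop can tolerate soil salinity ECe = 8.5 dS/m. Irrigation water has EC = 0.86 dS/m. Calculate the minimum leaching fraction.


LR = ECiw / (5*ECe - ECiw)
LR = 0.86 / (5*8.5 - 0.86)
LR = 0.86 / 41.6400

0.0207


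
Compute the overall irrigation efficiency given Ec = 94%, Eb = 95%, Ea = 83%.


Ec = 0.94, Eb = 0.95, Ea = 0.83
E = 0.94 * 0.95 * 0.83 * 100 = 74.1190%

74.1190 %


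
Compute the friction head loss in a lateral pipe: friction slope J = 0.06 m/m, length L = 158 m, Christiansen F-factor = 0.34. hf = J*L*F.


hf = J * L * F = 0.06 * 158 * 0.34 = 3.2232 m

3.2232 m


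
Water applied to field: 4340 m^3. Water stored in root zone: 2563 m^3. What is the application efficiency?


Ea = V_root / V_field * 100 = 2563 / 4340 * 100 = 59.0553%

59.0553 %


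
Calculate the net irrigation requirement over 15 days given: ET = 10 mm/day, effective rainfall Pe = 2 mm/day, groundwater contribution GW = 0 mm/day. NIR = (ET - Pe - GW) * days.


Daily deficit = ET - Pe - GW = 10 - 2 - 0 = 8 mm/day
NIR = 8 * 15 = 120 mm

120.0000 mm


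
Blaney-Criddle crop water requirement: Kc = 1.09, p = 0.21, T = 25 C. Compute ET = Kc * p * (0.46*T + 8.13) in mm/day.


ET = Kc * p * (0.46*T + 8.13)
ET = 1.09 * 0.21 * (0.46*25 + 8.13)
ET = 1.09 * 0.21 * 19.6300

4.4933 mm/day


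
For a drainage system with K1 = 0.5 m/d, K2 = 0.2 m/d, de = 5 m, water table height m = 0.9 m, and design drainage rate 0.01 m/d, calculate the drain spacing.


S^2 = 8*K2*de*m/q + 4*K1*m^2/q
S^2 = 8*0.2*5*0.9/0.01 + 4*0.5*0.9^2/0.01
S = sqrt(882.0000)

29.6985 m


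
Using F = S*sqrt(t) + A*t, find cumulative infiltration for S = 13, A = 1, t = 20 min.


F = S*sqrt(t) + A*t
F = 13*sqrt(20) + 1*20
F = 13*4.472136 + 20

78.1378 mm


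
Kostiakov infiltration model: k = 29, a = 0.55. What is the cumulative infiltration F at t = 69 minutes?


F = k * t^a = 29 * 69^0.55
F = 29 * 10.265190

297.6905 mm


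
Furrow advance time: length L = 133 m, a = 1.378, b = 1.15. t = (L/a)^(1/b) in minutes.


t = (L/a)^(1/b)
t = (133/1.378)^(1/1.15)
t = 96.516691^(1/1.15)

53.1791 min


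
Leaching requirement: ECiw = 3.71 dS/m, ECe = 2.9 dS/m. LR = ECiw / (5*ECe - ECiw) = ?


LR = ECiw / (5*ECe - ECiw)
LR = 3.71 / (5*2.9 - 3.71)
LR = 3.71 / 10.7900

0.3438


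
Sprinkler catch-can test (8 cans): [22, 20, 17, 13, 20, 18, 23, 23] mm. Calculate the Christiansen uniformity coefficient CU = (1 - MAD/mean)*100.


mean = 19.500000 mm
MAD = 2.625000 mm
CU = (1 - 2.625000/19.500000)*100

86.5385 %


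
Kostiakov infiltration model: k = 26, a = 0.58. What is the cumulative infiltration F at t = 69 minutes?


F = k * t^a = 26 * 69^0.58
F = 26 * 11.655542

303.0441 mm


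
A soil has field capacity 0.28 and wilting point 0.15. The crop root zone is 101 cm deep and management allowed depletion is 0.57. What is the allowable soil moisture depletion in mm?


SMD = (FC - PWP) * d * MAD * 10
SMD = (0.28 - 0.15) * 101 * 0.57 * 10
SMD = 0.1300 * 101 * 0.57 * 10

74.8410 mm


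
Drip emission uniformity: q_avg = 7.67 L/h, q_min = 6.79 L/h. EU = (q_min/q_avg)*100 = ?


EU = (q_min/q_avg)*100 = (6.79/7.67)*100 = 88.5267%

88.5267 %


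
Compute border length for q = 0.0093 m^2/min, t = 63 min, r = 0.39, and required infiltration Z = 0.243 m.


L = q*t/((1+r)*Z)
L = 0.0093*63/((1+0.39)*0.243)
L = 0.5859/0.33777

1.7346 m


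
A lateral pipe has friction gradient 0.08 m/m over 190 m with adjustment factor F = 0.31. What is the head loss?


hf = J * L * F = 0.08 * 190 * 0.31 = 4.7120 m

4.7120 m


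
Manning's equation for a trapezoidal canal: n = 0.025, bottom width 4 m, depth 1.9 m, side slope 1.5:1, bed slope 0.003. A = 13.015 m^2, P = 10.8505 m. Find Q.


R = A/P = 13.015/10.8505 = 1.199484
Q = (1/0.025) * 13.015 * 1.199484^(2/3) * 0.003^0.5

32.1905 m^3/s


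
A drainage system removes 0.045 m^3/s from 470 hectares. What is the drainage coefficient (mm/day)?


DC = Q * 86400 / (A * 10000) * 1000
DC = 0.045 * 86400 / (470 * 10000) * 1000
DC = 3888000.0000 / 4700000

0.8272 mm/day


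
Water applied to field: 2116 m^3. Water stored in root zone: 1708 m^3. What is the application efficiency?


Ea = V_root / V_field * 100 = 1708 / 2116 * 100 = 80.7183%

80.7183 %


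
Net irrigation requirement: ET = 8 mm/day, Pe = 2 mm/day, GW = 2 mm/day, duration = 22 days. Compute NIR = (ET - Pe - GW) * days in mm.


Daily deficit = ET - Pe - GW = 8 - 2 - 2 = 4 mm/day
NIR = 4 * 22 = 88 mm

88.0000 mm


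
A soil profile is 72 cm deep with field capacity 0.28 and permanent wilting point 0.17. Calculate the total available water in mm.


AWC = (FC - PWP) * d * 10
AWC = (0.28 - 0.17) * 72 * 10
AWC = 0.1100 * 72 * 10

79.2000 mm


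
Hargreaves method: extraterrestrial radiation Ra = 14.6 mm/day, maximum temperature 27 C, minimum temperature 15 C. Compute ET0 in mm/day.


Tmean = (Tmax + Tmin)/2 = (27 + 15)/2 = 21.0
ET0 = 0.0023 * 14.6 * (21.0 + 17.8) * sqrt(27 - 15)
ET0 = 0.0023 * 14.6 * 38.8 * 3.464102

4.5134 mm/day


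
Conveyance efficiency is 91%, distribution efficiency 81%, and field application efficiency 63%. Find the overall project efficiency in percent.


Ec = 0.91, Eb = 0.81, Ea = 0.63
E = 0.91 * 0.81 * 0.63 * 100 = 46.4373%

46.4373 %


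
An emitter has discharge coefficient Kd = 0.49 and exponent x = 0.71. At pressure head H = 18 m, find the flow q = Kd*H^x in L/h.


q = Kd * H^x = 0.49 * 18^0.71 = 0.49 * 7.784729

3.8145 L/h


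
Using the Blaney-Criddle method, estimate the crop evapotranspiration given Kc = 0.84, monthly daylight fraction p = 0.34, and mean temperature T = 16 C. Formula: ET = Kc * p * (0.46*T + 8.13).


ET = Kc * p * (0.46*T + 8.13)
ET = 0.84 * 0.34 * (0.46*16 + 8.13)
ET = 0.84 * 0.34 * 15.4900

4.4239 mm/day


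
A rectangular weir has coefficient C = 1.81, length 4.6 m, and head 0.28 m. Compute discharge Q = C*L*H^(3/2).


Q = C * L * H^(3/2) = 1.81 * 4.6 * 0.28^1.5 = 1.81 * 4.6 * 0.148162

1.2336 m^3/s


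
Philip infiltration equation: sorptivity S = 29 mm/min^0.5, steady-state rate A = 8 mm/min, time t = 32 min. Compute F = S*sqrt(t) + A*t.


F = S*sqrt(t) + A*t
F = 29*sqrt(32) + 8*32
F = 29*5.656854 + 256

420.0488 mm


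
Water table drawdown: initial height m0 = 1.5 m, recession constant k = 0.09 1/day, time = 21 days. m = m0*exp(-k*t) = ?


m = m0 * exp(-k*t)
m = 1.5 * exp(-0.09 * 21)
m = 1.5 * exp(-1.8900)

0.2266 m


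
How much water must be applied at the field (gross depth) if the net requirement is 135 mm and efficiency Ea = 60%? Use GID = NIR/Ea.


Ea = 60% = 0.6
GID = NIR / Ea = 135 / 0.6 = 225.0000 mm

225.0000 mm


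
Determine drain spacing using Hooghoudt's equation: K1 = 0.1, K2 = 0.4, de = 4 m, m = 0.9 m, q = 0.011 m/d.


S^2 = 8*K2*de*m/q + 4*K1*m^2/q
S^2 = 8*0.4*4*0.9/0.011 + 4*0.1*0.9^2/0.011
S = sqrt(1076.7273)

32.8135 m


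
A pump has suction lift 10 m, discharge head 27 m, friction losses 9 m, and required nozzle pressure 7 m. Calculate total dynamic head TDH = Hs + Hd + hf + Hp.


TDH = Hs + Hd + hf + Hp = 10 + 27 + 9 + 7 = 53

53 m


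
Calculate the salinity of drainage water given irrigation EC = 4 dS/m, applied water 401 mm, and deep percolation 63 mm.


EC_dw = EC_iw * D_iw / D_dw
EC_dw = 4 * 401 / 63
EC_dw = 1604 / 63

25.4603 dS/m


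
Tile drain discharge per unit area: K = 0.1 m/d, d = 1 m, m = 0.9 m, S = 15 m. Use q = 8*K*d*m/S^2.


q = 8*K*d*m/S^2
q = 8*0.1*1*0.9/15^2
q = 0.7200 / 225

0.0032 m/d


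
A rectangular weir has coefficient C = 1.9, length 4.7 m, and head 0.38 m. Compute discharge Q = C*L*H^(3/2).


Q = C * L * H^(3/2) = 1.9 * 4.7 * 0.38^1.5 = 1.9 * 4.7 * 0.234248

2.0918 m^3/s


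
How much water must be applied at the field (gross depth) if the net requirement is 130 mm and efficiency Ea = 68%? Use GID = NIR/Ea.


Ea = 68% = 0.68
GID = NIR / Ea = 130 / 0.68 = 191.1765 mm

191.1765 mm


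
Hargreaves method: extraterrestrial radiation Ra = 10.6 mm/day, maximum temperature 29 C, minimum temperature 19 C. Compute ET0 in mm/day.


Tmean = (Tmax + Tmin)/2 = (29 + 19)/2 = 24.0
ET0 = 0.0023 * 10.6 * (24.0 + 17.8) * sqrt(29 - 19)
ET0 = 0.0023 * 10.6 * 41.8 * 3.162278

3.2226 mm/day


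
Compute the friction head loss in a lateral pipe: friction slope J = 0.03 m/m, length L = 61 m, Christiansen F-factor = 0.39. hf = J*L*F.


hf = J * L * F = 0.03 * 61 * 0.39 = 0.7137 m

0.7137 m


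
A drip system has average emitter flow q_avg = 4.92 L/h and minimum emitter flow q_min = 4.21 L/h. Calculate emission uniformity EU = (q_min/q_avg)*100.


EU = (q_min/q_avg)*100 = (4.21/4.92)*100 = 85.5691%

85.5691 %


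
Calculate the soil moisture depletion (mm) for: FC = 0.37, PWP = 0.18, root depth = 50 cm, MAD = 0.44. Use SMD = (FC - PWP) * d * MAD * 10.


SMD = (FC - PWP) * d * MAD * 10
SMD = (0.37 - 0.18) * 50 * 0.44 * 10
SMD = 0.1900 * 50 * 0.44 * 10

41.8000 mm


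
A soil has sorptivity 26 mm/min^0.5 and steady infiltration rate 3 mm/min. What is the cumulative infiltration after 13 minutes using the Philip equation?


F = S*sqrt(t) + A*t
F = 26*sqrt(13) + 3*13
F = 26*3.605551 + 39

132.7443 mm


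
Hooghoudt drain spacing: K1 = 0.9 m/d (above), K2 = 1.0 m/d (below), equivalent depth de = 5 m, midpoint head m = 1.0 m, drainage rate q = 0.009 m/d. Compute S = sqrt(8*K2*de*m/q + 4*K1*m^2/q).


S^2 = 8*K2*de*m/q + 4*K1*m^2/q
S^2 = 8*1.0*5*1.0/0.009 + 4*0.9*1.0^2/0.009
S = sqrt(4844.4444)

69.6020 m


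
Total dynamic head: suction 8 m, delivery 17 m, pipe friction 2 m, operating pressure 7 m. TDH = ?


TDH = Hs + Hd + hf + Hp = 8 + 17 + 2 + 7 = 34

34 m


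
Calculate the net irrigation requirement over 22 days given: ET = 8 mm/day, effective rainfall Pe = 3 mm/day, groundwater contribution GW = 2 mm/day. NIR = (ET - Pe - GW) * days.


Daily deficit = ET - Pe - GW = 8 - 3 - 2 = 3 mm/day
NIR = 3 * 22 = 66 mm

66.0000 mm


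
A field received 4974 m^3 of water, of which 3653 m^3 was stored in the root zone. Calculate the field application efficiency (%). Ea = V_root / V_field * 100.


Ea = V_root / V_field * 100 = 3653 / 4974 * 100 = 73.4419%

73.4419 %


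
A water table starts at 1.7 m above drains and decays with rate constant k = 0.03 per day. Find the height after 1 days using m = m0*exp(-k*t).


m = m0 * exp(-k*t)
m = 1.7 * exp(-0.03 * 1)
m = 1.7 * exp(-0.0300)

1.6498 m


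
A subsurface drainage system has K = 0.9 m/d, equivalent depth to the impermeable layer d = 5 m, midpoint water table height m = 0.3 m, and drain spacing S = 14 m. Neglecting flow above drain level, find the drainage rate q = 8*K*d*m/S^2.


q = 8*K*d*m/S^2
q = 8*0.9*5*0.3/14^2
q = 10.8000 / 196

0.0551 m/d


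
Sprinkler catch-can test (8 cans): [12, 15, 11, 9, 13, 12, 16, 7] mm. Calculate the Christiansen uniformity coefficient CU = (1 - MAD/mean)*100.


mean = 11.875000 mm
MAD = 2.156250 mm
CU = (1 - 2.156250/11.875000)*100

81.8421 %


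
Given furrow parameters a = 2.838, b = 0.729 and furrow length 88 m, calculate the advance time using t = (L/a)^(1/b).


t = (L/a)^(1/b)
t = (88/2.838)^(1/0.729)
t = 31.007752^(1/0.729)

111.1508 min


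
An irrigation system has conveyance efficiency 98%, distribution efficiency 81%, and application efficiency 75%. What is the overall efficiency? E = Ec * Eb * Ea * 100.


Ec = 0.98, Eb = 0.81, Ea = 0.75
E = 0.98 * 0.81 * 0.75 * 100 = 59.5350%

59.5350 %


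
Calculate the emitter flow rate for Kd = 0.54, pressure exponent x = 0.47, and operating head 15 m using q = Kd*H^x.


q = Kd * H^x = 0.54 * 15^0.47 = 0.54 * 3.570778

1.9282 L/h


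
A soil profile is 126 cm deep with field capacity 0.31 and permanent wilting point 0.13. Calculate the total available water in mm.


AWC = (FC - PWP) * d * 10
AWC = (0.31 - 0.13) * 126 * 10
AWC = 0.1800 * 126 * 10

226.8000 mm


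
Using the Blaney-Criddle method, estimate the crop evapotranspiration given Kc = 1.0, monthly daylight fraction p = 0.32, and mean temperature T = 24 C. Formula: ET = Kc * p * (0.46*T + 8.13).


ET = Kc * p * (0.46*T + 8.13)
ET = 1.0 * 0.32 * (0.46*24 + 8.13)
ET = 1.0 * 0.32 * 19.1700

6.1344 mm/day


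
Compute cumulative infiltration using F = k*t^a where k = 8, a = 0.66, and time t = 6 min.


F = k * t^a = 8 * 6^0.66
F = 8 * 3.262720

26.1018 mm


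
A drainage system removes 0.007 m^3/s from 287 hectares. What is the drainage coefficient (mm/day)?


DC = Q * 86400 / (A * 10000) * 1000
DC = 0.007 * 86400 / (287 * 10000) * 1000
DC = 604800.0000 / 2870000

0.2107 mm/day


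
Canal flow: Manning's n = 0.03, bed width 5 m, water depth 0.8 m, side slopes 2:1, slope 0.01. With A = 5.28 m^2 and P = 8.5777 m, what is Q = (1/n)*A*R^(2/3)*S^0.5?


R = A/P = 5.28/8.5777 = 0.615550
Q = (1/0.03) * 5.28 * 0.615550^(2/3) * 0.01^0.5

12.7357 m^3/s


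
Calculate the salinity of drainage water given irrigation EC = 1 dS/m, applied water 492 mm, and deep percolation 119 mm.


EC_dw = EC_iw * D_iw / D_dw
EC_dw = 1 * 492 / 119
EC_dw = 492 / 119

4.1345 dS/m


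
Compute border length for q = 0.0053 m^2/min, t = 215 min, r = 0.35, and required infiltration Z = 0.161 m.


L = q*t/((1+r)*Z)
L = 0.0053*215/((1+0.35)*0.161)
L = 1.1395/0.21735

5.2427 m


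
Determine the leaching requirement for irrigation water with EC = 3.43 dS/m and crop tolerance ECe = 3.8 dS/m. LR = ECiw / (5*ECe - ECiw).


LR = ECiw / (5*ECe - ECiw)
LR = 3.43 / (5*3.8 - 3.43)
LR = 3.43 / 15.5700

0.2203


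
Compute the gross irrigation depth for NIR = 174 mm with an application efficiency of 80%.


Ea = 80% = 0.8
GID = NIR / Ea = 174 / 0.8 = 217.5000 mm

217.5000 mm


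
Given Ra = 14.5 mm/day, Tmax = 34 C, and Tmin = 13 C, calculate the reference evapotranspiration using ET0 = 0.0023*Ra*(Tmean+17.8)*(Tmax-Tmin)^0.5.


Tmean = (Tmax + Tmin)/2 = (34 + 13)/2 = 23.5
ET0 = 0.0023 * 14.5 * (23.5 + 17.8) * sqrt(34 - 13)
ET0 = 0.0023 * 14.5 * 41.3 * 4.582576

6.3118 mm/day


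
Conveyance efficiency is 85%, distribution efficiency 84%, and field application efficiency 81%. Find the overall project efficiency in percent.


Ec = 0.85, Eb = 0.84, Ea = 0.81
E = 0.85 * 0.84 * 0.81 * 100 = 57.8340%

57.8340 %


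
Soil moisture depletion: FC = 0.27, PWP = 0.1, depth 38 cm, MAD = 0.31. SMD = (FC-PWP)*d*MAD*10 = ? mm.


SMD = (FC - PWP) * d * MAD * 10
SMD = (0.27 - 0.1) * 38 * 0.31 * 10
SMD = 0.1700 * 38 * 0.31 * 10

20.0260 mm


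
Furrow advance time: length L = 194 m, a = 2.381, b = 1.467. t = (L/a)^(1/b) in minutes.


t = (L/a)^(1/b)
t = (194/2.381)^(1/1.467)
t = 81.478370^(1/1.467)

20.0765 min


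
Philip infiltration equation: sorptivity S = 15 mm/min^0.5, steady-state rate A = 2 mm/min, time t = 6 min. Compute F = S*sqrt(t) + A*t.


F = S*sqrt(t) + A*t
F = 15*sqrt(6) + 2*6
F = 15*2.449490 + 12

48.7424 mm


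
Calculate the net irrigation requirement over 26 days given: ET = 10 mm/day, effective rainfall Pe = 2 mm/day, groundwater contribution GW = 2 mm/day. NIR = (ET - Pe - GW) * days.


Daily deficit = ET - Pe - GW = 10 - 2 - 2 = 6 mm/day
NIR = 6 * 26 = 156 mm

156.0000 mm


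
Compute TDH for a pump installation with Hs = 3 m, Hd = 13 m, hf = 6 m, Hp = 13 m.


TDH = Hs + Hd + hf + Hp = 3 + 13 + 6 + 13 = 35

35 m


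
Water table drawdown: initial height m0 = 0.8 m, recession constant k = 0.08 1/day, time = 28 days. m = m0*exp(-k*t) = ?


m = m0 * exp(-k*t)
m = 0.8 * exp(-0.08 * 28)
m = 0.8 * exp(-2.2400)

0.0852 m


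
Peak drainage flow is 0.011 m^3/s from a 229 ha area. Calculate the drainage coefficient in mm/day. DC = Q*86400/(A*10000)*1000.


DC = Q * 86400 / (A * 10000) * 1000
DC = 0.011 * 86400 / (229 * 10000) * 1000
DC = 950400.0000 / 2290000

0.4150 mm/day


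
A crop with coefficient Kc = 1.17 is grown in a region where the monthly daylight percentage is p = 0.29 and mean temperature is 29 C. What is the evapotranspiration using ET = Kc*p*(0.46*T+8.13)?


ET = Kc * p * (0.46*T + 8.13)
ET = 1.17 * 0.29 * (0.46*29 + 8.13)
ET = 1.17 * 0.29 * 21.4700

7.2848 mm/day


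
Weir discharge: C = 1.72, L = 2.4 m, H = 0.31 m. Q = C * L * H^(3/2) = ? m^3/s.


Q = C * L * H^(3/2) = 1.72 * 2.4 * 0.31^1.5 = 1.72 * 2.4 * 0.172601

0.7125 m^3/s


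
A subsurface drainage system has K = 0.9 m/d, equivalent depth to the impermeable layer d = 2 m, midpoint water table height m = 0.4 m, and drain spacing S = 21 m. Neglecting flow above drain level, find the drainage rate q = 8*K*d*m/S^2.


q = 8*K*d*m/S^2
q = 8*0.9*2*0.4/21^2
q = 5.7600 / 441

0.0131 m/d


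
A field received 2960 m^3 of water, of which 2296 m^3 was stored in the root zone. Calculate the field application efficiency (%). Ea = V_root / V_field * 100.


Ea = V_root / V_field * 100 = 2296 / 2960 * 100 = 77.5676%

77.5676 %


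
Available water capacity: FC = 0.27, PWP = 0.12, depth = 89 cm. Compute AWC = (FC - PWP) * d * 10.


AWC = (FC - PWP) * d * 10
AWC = (0.27 - 0.12) * 89 * 10
AWC = 0.1500 * 89 * 10

133.5000 mm


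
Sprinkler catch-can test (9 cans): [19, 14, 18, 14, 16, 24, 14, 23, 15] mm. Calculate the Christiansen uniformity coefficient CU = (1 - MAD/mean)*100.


mean = 17.444444 mm
MAD = 3.160494 mm
CU = (1 - 3.160494/17.444444)*100

81.8825 %


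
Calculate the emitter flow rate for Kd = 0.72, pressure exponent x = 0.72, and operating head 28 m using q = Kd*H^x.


q = Kd * H^x = 0.72 * 28^0.72 = 0.72 * 11.014221

7.9302 L/h


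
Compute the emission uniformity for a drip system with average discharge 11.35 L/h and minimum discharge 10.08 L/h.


EU = (q_min/q_avg)*100 = (10.08/11.35)*100 = 88.8106%

88.8106 %


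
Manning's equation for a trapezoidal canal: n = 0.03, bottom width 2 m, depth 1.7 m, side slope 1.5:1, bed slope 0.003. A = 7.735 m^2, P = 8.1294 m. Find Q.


R = A/P = 7.735/8.1294 = 0.951485
Q = (1/0.03) * 7.735 * 0.951485^(2/3) * 0.003^0.5

13.6616 m^3/s


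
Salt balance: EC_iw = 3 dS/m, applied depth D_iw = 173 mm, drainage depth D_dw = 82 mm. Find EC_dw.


EC_dw = EC_iw * D_iw / D_dw
EC_dw = 3 * 173 / 82
EC_dw = 519 / 82

6.3293 dS/m


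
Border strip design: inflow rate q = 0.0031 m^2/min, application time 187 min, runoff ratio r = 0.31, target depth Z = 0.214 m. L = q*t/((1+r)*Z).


L = q*t/((1+r)*Z)
L = 0.0031*187/((1+0.31)*0.214)
L = 0.5797/0.28034

2.0678 m


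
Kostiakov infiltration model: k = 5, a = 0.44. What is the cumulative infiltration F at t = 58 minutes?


F = k * t^a = 5 * 58^0.44
F = 5 * 5.969093

29.8455 mm


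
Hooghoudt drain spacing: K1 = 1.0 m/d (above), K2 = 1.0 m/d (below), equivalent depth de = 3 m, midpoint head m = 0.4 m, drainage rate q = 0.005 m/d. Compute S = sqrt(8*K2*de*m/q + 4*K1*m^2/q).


S^2 = 8*K2*de*m/q + 4*K1*m^2/q
S^2 = 8*1.0*3*0.4/0.005 + 4*1.0*0.4^2/0.005
S = sqrt(2048.0000)

45.2548 m


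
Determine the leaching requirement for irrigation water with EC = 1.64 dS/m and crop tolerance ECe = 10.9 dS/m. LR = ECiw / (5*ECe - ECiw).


LR = ECiw / (5*ECe - ECiw)
LR = 1.64 / (5*10.9 - 1.64)
LR = 1.64 / 52.8600

0.0310


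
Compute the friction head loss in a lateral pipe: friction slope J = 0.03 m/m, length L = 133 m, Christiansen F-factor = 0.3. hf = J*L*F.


hf = J * L * F = 0.03 * 133 * 0.3 = 1.1970 m

1.1970 m


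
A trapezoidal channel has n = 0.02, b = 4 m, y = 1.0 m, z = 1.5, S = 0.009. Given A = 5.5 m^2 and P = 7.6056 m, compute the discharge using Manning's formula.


R = A/P = 5.5/7.6056 = 0.723151
Q = (1/0.02) * 5.5 * 0.723151^(2/3) * 0.009^0.5

21.0187 m^3/s


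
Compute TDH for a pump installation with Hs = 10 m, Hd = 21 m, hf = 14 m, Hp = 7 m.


TDH = Hs + Hd + hf + Hp = 10 + 21 + 14 + 7 = 52

52 m


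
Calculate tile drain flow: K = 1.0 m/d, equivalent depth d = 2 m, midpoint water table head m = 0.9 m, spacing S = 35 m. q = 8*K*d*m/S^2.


q = 8*K*d*m/S^2
q = 8*1.0*2*0.9/35^2
q = 14.4000 / 1225

0.0118 m/d


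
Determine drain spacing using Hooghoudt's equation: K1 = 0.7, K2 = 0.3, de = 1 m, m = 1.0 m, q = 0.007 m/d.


S^2 = 8*K2*de*m/q + 4*K1*m^2/q
S^2 = 8*0.3*1*1.0/0.007 + 4*0.7*1.0^2/0.007
S = sqrt(742.8571)

27.2554 m


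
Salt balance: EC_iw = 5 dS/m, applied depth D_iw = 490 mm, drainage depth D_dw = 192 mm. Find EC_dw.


EC_dw = EC_iw * D_iw / D_dw
EC_dw = 5 * 490 / 192
EC_dw = 2450 / 192

12.7604 dS/m


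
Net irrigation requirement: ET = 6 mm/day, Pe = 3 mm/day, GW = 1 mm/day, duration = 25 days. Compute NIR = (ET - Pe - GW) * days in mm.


Daily deficit = ET - Pe - GW = 6 - 3 - 1 = 2 mm/day
NIR = 2 * 25 = 50 mm

50.0000 mm


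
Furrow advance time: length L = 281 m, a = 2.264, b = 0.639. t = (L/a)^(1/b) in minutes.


t = (L/a)^(1/b)
t = (281/2.264)^(1/0.639)
t = 124.116608^(1/0.639)

1891.1636 min


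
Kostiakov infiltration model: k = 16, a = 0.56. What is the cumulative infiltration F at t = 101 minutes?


F = k * t^a = 16 * 101^0.56
F = 16 * 13.256228

212.0996 mm


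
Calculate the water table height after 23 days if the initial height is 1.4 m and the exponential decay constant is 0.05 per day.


m = m0 * exp(-k*t)
m = 1.4 * exp(-0.05 * 23)
m = 1.4 * exp(-1.1500)

0.4433 m


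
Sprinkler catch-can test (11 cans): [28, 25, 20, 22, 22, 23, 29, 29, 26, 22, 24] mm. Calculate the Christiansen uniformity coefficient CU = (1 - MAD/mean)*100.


mean = 24.545455 mm
MAD = 2.595041 mm
CU = (1 - 2.595041/24.545455)*100

89.4276 %


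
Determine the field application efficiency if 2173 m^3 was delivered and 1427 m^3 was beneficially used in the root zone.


Ea = V_root / V_field * 100 = 1427 / 2173 * 100 = 65.6696%

65.6696 %


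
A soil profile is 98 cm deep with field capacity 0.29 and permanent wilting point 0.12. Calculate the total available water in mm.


AWC = (FC - PWP) * d * 10
AWC = (0.29 - 0.12) * 98 * 10
AWC = 0.1700 * 98 * 10

166.6000 mm


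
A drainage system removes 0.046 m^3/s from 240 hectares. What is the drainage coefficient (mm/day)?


DC = Q * 86400 / (A * 10000) * 1000
DC = 0.046 * 86400 / (240 * 10000) * 1000
DC = 3974400.0000 / 2400000

1.6560 mm/day


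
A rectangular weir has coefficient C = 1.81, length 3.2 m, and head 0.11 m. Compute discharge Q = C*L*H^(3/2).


Q = C * L * H^(3/2) = 1.81 * 3.2 * 0.11^1.5 = 1.81 * 3.2 * 0.036483

0.2113 m^3/s


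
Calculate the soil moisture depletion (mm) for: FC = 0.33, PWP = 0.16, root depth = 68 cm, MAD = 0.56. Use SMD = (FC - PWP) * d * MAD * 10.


SMD = (FC - PWP) * d * MAD * 10
SMD = (0.33 - 0.16) * 68 * 0.56 * 10
SMD = 0.1700 * 68 * 0.56 * 10

64.7360 mm


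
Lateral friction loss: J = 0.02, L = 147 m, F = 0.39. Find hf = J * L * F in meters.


hf = J * L * F = 0.02 * 147 * 0.39 = 1.1466 m

1.1466 m


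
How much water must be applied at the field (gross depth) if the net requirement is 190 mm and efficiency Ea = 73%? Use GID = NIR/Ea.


Ea = 73% = 0.73
GID = NIR / Ea = 190 / 0.73 = 260.2740 mm

260.2740 mm


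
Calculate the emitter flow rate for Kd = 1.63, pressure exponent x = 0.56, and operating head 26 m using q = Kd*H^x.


q = Kd * H^x = 1.63 * 26^0.56 = 1.63 * 6.199906

10.1058 L/h


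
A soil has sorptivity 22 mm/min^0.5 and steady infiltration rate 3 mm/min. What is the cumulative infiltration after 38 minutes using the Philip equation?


F = S*sqrt(t) + A*t
F = 22*sqrt(38) + 3*38
F = 22*6.164414 + 114

249.6171 mm


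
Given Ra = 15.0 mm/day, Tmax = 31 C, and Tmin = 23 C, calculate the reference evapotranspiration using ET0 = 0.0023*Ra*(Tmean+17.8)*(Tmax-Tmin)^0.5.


Tmean = (Tmax + Tmin)/2 = (31 + 23)/2 = 27.0
ET0 = 0.0023 * 15.0 * (27.0 + 17.8) * sqrt(31 - 23)
ET0 = 0.0023 * 15.0 * 44.8 * 2.828427

4.3716 mm/day


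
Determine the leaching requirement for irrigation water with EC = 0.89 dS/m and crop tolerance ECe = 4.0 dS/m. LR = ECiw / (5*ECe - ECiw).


LR = ECiw / (5*ECe - ECiw)
LR = 0.89 / (5*4.0 - 0.89)
LR = 0.89 / 19.1100

0.0466


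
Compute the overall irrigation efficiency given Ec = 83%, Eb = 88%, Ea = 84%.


Ec = 0.83, Eb = 0.88, Ea = 0.84
E = 0.83 * 0.88 * 0.84 * 100 = 61.3536%

61.3536 %


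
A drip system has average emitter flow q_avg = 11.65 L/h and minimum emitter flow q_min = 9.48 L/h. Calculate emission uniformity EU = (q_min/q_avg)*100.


EU = (q_min/q_avg)*100 = (9.48/11.65)*100 = 81.3734%

81.3734 %


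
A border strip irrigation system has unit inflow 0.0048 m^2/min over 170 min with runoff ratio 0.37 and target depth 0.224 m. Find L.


L = q*t/((1+r)*Z)
L = 0.0048*170/((1+0.37)*0.224)
L = 0.816/0.30688

2.6590 m


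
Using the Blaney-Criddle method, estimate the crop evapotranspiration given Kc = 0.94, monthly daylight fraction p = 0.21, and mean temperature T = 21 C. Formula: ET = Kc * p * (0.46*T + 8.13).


ET = Kc * p * (0.46*T + 8.13)
ET = 0.94 * 0.21 * (0.46*21 + 8.13)
ET = 0.94 * 0.21 * 17.7900

3.5117 mm/day


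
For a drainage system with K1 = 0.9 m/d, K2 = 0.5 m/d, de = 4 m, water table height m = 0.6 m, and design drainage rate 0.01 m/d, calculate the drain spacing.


S^2 = 8*K2*de*m/q + 4*K1*m^2/q
S^2 = 8*0.5*4*0.6/0.01 + 4*0.9*0.6^2/0.01
S = sqrt(1089.6000)

33.0091 m


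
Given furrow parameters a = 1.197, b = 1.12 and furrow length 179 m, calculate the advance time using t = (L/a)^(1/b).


t = (L/a)^(1/b)
t = (179/1.197)^(1/1.12)
t = 149.540518^(1/1.12)

87.4478 min


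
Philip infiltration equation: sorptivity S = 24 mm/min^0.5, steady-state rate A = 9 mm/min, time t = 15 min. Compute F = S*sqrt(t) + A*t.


F = S*sqrt(t) + A*t
F = 24*sqrt(15) + 9*15
F = 24*3.872983 + 135

227.9516 mm


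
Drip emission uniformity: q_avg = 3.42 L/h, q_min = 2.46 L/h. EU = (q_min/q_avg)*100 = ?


EU = (q_min/q_avg)*100 = (2.46/3.42)*100 = 71.9298%

71.9298 %


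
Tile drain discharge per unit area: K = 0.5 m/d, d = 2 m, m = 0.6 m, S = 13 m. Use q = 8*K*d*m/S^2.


q = 8*K*d*m/S^2
q = 8*0.5*2*0.6/13^2
q = 4.8000 / 169

0.0284 m/d


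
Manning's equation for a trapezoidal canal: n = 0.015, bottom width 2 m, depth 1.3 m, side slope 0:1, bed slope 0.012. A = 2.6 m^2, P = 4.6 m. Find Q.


R = A/P = 2.6/4.6 = 0.565217
Q = (1/0.015) * 2.6 * 0.565217^(2/3) * 0.012^0.5

12.9802 m^3/s


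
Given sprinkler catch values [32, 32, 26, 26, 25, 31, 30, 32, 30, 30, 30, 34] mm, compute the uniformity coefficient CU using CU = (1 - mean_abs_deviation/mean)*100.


mean = 29.833333 mm
MAD = 2.083333 mm
CU = (1 - 2.083333/29.833333)*100

93.0168 %


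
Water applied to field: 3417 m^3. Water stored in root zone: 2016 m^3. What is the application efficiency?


Ea = V_root / V_field * 100 = 2016 / 3417 * 100 = 58.9991%

58.9991 %


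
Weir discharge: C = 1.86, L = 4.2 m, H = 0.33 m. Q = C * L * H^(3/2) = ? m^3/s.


Q = C * L * H^(3/2) = 1.86 * 4.2 * 0.33^1.5 = 1.86 * 4.2 * 0.189571

1.4809 m^3/s


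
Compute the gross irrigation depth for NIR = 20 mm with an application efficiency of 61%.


Ea = 61% = 0.61
GID = NIR / Ea = 20 / 0.61 = 32.7869 mm

32.7869 mm


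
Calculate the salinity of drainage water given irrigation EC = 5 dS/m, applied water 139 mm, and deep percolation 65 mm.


EC_dw = EC_iw * D_iw / D_dw
EC_dw = 5 * 139 / 65
EC_dw = 695 / 65

10.6923 dS/m


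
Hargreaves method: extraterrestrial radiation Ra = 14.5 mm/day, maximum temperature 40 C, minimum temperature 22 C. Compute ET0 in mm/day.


Tmean = (Tmax + Tmin)/2 = (40 + 22)/2 = 31.0
ET0 = 0.0023 * 14.5 * (31.0 + 17.8) * sqrt(40 - 22)
ET0 = 0.0023 * 14.5 * 48.8 * 4.242641

6.9048 mm/day


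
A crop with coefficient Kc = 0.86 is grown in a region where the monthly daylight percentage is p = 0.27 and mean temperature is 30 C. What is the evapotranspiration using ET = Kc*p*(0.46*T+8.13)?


ET = Kc * p * (0.46*T + 8.13)
ET = 0.86 * 0.27 * (0.46*30 + 8.13)
ET = 0.86 * 0.27 * 21.9300

5.0921 mm/day


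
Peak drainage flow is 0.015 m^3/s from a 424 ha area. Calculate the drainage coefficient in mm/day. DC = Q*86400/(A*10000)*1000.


DC = Q * 86400 / (A * 10000) * 1000
DC = 0.015 * 86400 / (424 * 10000) * 1000
DC = 1296000.0000 / 4240000

0.3057 mm/day


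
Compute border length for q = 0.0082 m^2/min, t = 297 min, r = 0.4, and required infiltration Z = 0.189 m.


L = q*t/((1+r)*Z)
L = 0.0082*297/((1+0.4)*0.189)
L = 2.4354/0.2646

9.2041 m


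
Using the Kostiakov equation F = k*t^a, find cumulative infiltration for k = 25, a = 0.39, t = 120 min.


F = k * t^a = 25 * 120^0.39
F = 25 * 6.469649

161.7412 mm


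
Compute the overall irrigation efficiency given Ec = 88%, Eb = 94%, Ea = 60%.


Ec = 0.88, Eb = 0.94, Ea = 0.6
E = 0.88 * 0.94 * 0.6 * 100 = 49.6320%

49.6320 %


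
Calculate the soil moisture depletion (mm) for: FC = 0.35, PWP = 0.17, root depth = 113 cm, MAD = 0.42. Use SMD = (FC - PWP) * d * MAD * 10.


SMD = (FC - PWP) * d * MAD * 10
SMD = (0.35 - 0.17) * 113 * 0.42 * 10
SMD = 0.1800 * 113 * 0.42 * 10

85.4280 mm


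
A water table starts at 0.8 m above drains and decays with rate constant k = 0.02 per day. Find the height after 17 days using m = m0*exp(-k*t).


m = m0 * exp(-k*t)
m = 0.8 * exp(-0.02 * 17)
m = 0.8 * exp(-0.3400)

0.5694 m


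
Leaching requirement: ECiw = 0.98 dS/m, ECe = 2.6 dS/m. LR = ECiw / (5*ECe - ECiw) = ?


LR = ECiw / (5*ECe - ECiw)
LR = 0.98 / (5*2.6 - 0.98)
LR = 0.98 / 12.0200

0.0815


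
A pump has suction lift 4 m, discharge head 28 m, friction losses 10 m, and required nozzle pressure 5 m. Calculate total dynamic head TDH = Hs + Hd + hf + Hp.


TDH = Hs + Hd + hf + Hp = 4 + 28 + 10 + 5 = 47

47 m


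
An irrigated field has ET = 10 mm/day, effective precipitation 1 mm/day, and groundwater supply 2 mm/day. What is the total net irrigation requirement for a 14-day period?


Daily deficit = ET - Pe - GW = 10 - 1 - 2 = 7 mm/day
NIR = 7 * 14 = 98 mm

98.0000 mm


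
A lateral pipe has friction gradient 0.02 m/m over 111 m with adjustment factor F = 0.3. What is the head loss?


hf = J * L * F = 0.02 * 111 * 0.3 = 0.6660 m

0.6660 m


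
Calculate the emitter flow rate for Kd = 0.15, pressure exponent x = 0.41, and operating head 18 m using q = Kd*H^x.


q = Kd * H^x = 0.15 * 18^0.41 = 0.15 * 3.270858

0.4906 L/h


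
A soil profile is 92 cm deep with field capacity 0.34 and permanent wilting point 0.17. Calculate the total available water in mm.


AWC = (FC - PWP) * d * 10
AWC = (0.34 - 0.17) * 92 * 10
AWC = 0.1700 * 92 * 10

156.4000 mm


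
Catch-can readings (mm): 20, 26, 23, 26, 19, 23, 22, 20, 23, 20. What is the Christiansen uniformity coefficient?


mean = 22.200000 mm
MAD = 2.000000 mm
CU = (1 - 2.000000/22.200000)*100

90.9910 %


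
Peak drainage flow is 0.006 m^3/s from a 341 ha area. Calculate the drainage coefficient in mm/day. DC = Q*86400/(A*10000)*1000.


DC = Q * 86400 / (A * 10000) * 1000
DC = 0.006 * 86400 / (341 * 10000) * 1000
DC = 518400.0000 / 3410000

0.1520 mm/day


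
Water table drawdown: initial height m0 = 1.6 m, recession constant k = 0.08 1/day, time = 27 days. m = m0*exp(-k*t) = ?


m = m0 * exp(-k*t)
m = 1.6 * exp(-0.08 * 27)
m = 1.6 * exp(-2.1600)

0.1845 m


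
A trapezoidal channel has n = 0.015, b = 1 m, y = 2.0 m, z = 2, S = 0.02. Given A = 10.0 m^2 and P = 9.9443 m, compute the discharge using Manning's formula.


R = A/P = 10.0/9.9443 = 1.005601
Q = (1/0.015) * 10.0 * 1.005601^(2/3) * 0.02^0.5

94.6326 m^3/s


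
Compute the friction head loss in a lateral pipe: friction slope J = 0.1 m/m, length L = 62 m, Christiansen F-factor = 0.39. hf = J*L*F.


hf = J * L * F = 0.1 * 62 * 0.39 = 2.4180 m

2.4180 m
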